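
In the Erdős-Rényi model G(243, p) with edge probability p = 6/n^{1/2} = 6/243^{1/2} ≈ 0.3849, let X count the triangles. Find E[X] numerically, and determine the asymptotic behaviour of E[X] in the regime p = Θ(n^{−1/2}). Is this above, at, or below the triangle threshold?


Number of potential triangles: C(243, 3) = 2362041.
Each occurs with probability p³ ≈ (0.3849)³ ≈ 5.70222488e-02.
By linearity: E[X] = C(243, 3)·p³ ≈ 2362041 · 5.70222488e-02 ≈ 134688.889599.
Since α = 1/2 < 1, p = c/n^{1/2} ≫ 1/n is above the triangle threshold p ~ 1/n. Asymptotically E[X] ~ (c³/6)·n^{3(1−α)} = (6³/6)·n^{1.5} → ∞; triangles are abundant w.h.p.

E[X] ≈ 134688.889599; in regime p = Θ(1/n^{1/2}) E[X] diverges (above the triangle threshold p ~ 1/n).


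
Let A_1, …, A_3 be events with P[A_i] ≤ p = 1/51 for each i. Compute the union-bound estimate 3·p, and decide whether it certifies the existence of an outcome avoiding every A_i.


Union bound: P[∪_{i=1}^{3} A_i] ≤ Σ_i P[A_i] ≤ 3·p = 3·(1/51) = 1/17.
Numerically: 1/17 ≈ 0.0588235.
Is 1/17 < 1? YES.
Since P[∪ A_i] ≤ 1/17 < 1, the complement has P[∩ A_i^c] ≥ 1 − 1/17 = 16/17 > 0, so some outcome avoids every A_i.

3·p = 1/17 ≈ 0.0588235; existence CERTIFIED by the union bound.


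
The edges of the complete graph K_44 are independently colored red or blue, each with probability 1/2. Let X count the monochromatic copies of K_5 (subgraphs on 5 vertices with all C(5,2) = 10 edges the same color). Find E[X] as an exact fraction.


Let X = Σ_S X_S over the C(44, 5) = 1086008 subsets S of size 5, where X_S = 1 if the K_5 on S is monochromatic.
For a fixed S, the K_5 on S has C(5, 2) = 10 edges. P[all 10 edges red] = (1/2)^10, and likewise for blue, so P[monochromatic] = 2·(1/2)^10 = 2^{1 − 10} = 1/512.
Summing: E[X] = C(44, 5) · 2^{1 − 10} = 1086008 · 1/512 = 135751/64.
Numerically: E[X] ≈ 2121.10938.

E[X] = C(44,5)·2^(1−C(5,2)) = 135751/64 ≈ 2121.10938.


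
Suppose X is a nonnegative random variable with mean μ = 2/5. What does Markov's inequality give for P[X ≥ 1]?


μ = E[X] = 2/5, a = 1.
Markov: P[X ≥ 1] ≤ μ/a = (2/5)/1 = 2/5.
Numerically: ≈ 0.400000.
(Since a = 1 > μ = 0.400000, the bound 2/5 is < 1 and informative.)

P[X ≥ 1] ≤ 2/5 ≈ 0.400000.


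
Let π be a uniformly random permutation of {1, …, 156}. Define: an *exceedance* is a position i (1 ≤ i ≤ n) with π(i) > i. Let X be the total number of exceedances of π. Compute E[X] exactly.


Write X = Σ_{i=1}^{156} X_i, where X_i = 1_{π(i) > i}.
For each fixed i, π(i) is uniform over {1, …, 156} (marginal of a uniform permutation), so P[π(i) > i] = (n − i)/n. Summing: Σ_{i=1}^{156} (n − i)/n = (0 + 1 + … + 155)/156 = 156(156 − 1)/(2·156) = (156 − 1)/2.
Hence E[X] = Σ_{i=1}^{156} (156 − i)/156 = 155/2 ≈ 77.50000.

E[X] = 155/2 = 77.50000.


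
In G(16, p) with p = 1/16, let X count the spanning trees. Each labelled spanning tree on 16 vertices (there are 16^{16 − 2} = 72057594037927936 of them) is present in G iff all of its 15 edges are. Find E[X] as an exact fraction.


K_16 has 16^{16 − 2} = 72057594037927936 labelled spanning trees.
For each such spanning tree H, let X_H = 1 if all 15 edges of H are present in G. Then P[X_H = 1] = p^{15} = (1/16)^{15} = 1/1152921504606846976.
By linearity: E[X] = Σ_H E[X_H] = 72057594037927936 · p^{15} = 72057594037927936 · 1/1152921504606846976 = 1/16.
Numerically: E[X] ≈ 0.0625.

E[X] = 72057594037927936 · (1/16)^{15} = 1/16 ≈ 0.0625.


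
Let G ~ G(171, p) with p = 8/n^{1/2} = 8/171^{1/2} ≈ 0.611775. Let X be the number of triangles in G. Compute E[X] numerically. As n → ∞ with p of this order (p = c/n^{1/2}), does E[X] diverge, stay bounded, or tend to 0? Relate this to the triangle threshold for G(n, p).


Number of potential triangles: C(171, 3) = 818805.
Each occurs with probability p³ ≈ (0.611775)³ ≈ 2.28968530e-01.
By linearity: E[X] = C(171, 3)·p³ ≈ 818805 · 2.28968530e-01 ≈ 187480.576970.
Since α = 1/2 < 1, p = c/n^{1/2} ≫ 1/n is above the triangle threshold p ~ 1/n. Asymptotically E[X] ~ (c³/6)·n^{3(1−α)} = (8³/6)·n^{1.5} → ∞; triangles are abundant w.h.p.

E[X] ≈ 187480.576970; in regime p = Θ(1/n^{1/2}) E[X] diverges (above the triangle threshold p ~ 1/n).


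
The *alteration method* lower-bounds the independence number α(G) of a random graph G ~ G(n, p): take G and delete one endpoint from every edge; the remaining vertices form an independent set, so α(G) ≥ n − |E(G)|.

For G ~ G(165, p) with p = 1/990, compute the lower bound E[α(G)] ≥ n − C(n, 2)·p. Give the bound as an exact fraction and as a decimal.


E[|E(G)|] = C(165, 2)·p = 13530 · (1/990) = 41/3.
E[α(G)] ≥ n − E[|E(G)|] = 165 − 41/3 = 454/3.
Numerically: ≈ 151.3333.
(This is only a lower bound; the true E[α(G)] may be larger.)

E[α(G)] ≥ 454/3 ≈ 151.3333.


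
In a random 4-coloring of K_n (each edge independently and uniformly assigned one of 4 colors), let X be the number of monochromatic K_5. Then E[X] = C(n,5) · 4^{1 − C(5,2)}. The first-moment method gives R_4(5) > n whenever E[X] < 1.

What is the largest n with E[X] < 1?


We need C(n, 5) · 4^{1 − 10} < 1, i.e. C(n, 5) < 4^{10 − 1} = 262144.
Check values of n near the boundary:
  n = 32: C(32, 5) = 201376; 201376 < 262144? YES
  n = 33: C(33, 5) = 237336; 237336 < 262144? YES
  n = 34: C(34, 5) = 278256; 278256 < 262144? NO
  n = 35: C(35, 5) = 324632; 324632 < 262144? NO
The largest n with C(n, 5) < 262144 is n = 33 (where E[X] = 29667/32768 ≈ 0.9053650). Hence R_4(5) > 33, i.e. R_4(5) ≥ 34.

Largest n = 33; hence R_4(5) > 33.


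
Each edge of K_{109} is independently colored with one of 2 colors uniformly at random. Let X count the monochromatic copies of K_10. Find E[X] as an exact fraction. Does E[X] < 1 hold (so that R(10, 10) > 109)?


E[X] = C(109, 10) · 2^{1 − 45} = 42634215112710 · 2^{−44} = 42634215112710/17592186044416.
As a reduced fraction: E[X] = 21317107556355/8796093022208 ≈ 2.423475.
Is E[X] < 1? NO.
Since E[X] ≥ 1, the first-moment bound is inconclusive at n = 109; it does NOT by itself certify R(10, 10) > 109.

E[X] = 21317107556355/8796093022208 ≈ 2.423475; E[X] ≥ 1; first-moment method inconclusive here.


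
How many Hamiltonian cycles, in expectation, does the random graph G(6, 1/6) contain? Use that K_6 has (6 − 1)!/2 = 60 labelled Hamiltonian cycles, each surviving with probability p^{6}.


K_6 has (6 − 1)!/2 = 60 labelled Hamiltonian cycles.
For each such Hamiltonian cycle H, let X_H = 1 if all 6 edges of H are present in G. Then P[X_H = 1] = p^{6} = (1/6)^{6} = 1/46656.
Summing the indicators: E[X] = Σ_H E[X_H] = 60 · p^{6} = 60 · 1/46656 = 5/3888.
Numerically: E[X] ≈ 0.001286.

E[X] = 60 · (1/6)^{6} = 5/3888 ≈ 0.001286.


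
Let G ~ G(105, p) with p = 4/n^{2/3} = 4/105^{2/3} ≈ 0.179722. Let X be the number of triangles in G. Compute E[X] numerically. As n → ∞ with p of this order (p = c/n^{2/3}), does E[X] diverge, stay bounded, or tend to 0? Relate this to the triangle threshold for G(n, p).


Number of potential triangles: C(105, 3) = 187460.
Each occurs with probability p³ ≈ (0.179722)³ ≈ 5.80498866e-03.
By linearity: E[X] = C(105, 3)·p³ ≈ 187460 · 5.80498866e-03 ≈ 1088.203175.
Since α = 2/3 < 1, p = c/n^{2/3} ≫ 1/n is above the triangle threshold p ~ 1/n. Asymptotically E[X] ~ (c³/6)·n^{3(1−α)} = (4³/6)·n^{1} → ∞; triangles are abundant w.h.p.

E[X] ≈ 1088.203175; in regime p = Θ(1/n^{2/3}) E[X] diverges (above the triangle threshold p ~ 1/n).


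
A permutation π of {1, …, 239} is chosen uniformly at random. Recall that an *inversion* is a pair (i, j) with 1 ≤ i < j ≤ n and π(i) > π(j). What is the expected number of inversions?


Write X = Σ X_I over the C(239, 2) = 28441 pairs i < j, with X_I the indicator of one inversion.
There are 28441 indicators.
For each fixed pair i < j, the values π(i) and π(j) are two distinct elements of {1, …, 239} in uniformly random order; by symmetry P[π(i) > π(j)] = 1/2.
By linearity: E[X] = 28441 · (1/2) = C(239, 2) · (1/2) = 28441/2 = 28441/2 ≈ 14220.5000.

E[X] = 28441/2 = 14220.5000.


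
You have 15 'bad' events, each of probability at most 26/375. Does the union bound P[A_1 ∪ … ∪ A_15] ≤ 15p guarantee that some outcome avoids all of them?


Union bound: P[∪_{i=1}^{15} A_i] ≤ Σ_i P[A_i] ≤ 15·p = 15·(26/375) = 26/25.
Numerically: 26/25 ≈ 1.0400.
Is 26/25 < 1? NO.
Since the bound 26/25 is ≥ 1, the union bound is uninformative here; it does NOT by itself certify existence.

15·p = 26/25 ≈ 1.0400; existence NOT certified by the union bound.


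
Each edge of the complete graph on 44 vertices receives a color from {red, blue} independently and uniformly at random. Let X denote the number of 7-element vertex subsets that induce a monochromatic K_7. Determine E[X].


Let X = Σ_S X_S over the C(44, 7) = 38320568 subsets S of size 7, where X_S = 1 if the K_7 on S is monochromatic.
For a fixed S, the K_7 on S has C(7, 2) = 21 edges. P[all 21 edges red] = (1/2)^21, and likewise for blue, so P[monochromatic] = 2·(1/2)^21 = 2^{1 − 21} = 1/1048576.
Summing: E[X] = C(44, 7) · 2^{1 − 21} = 38320568 · 1/1048576 = 4790071/131072.
Numerically: E[X] ≈ 36.545.

E[X] = C(44,7)·2^(1−C(7,2)) = 4790071/131072 ≈ 36.545.


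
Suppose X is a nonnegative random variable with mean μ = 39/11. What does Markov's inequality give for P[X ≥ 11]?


μ = E[X] = 39/11, a = 11.
Markov: P[X ≥ 11] ≤ μ/a = (39/11)/11 = 39/121.
Numerically: ≈ 0.3223.
(Since a = 11 > μ = 3.5455, the bound 39/121 is < 1 and informative.)

P[X ≥ 11] ≤ 39/121 ≈ 0.3223.


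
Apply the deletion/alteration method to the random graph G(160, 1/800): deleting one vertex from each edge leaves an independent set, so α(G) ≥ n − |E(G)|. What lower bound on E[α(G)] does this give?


E[|E(G)|] = C(160, 2)·p = 12720 · (1/800) = 159/10.
E[α(G)] ≥ n − E[|E(G)|] = 160 − 159/10 = 1441/10.
Numerically: ≈ 144.1000.
(This is only a lower bound; the true E[α(G)] may be larger.)

E[α(G)] ≥ 1441/10 ≈ 144.1000.


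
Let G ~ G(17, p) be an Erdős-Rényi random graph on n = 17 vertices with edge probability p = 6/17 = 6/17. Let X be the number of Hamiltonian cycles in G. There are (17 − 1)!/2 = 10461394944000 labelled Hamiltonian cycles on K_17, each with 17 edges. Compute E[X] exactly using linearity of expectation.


K_17 has (17 − 1)!/2 = 10461394944000 labelled Hamiltonian cycles.
For each such Hamiltonian cycle H, let X_H = 1 if all 17 edges of H are present in G. Then P[X_H = 1] = p^{17} = (6/17)^{17} = 16926659444736/827240261886336764177.
By linearity of expectation: E[X] = Σ_H E[X_H] = 10461394944000 · p^{17} = 10461394944000 · 16926659444736/827240261886336764177 = 177076469533971037814784000/827240261886336764177.
Numerically: E[X] ≈ 2.14e+05.

E[X] = 10461394944000 · (6/17)^{17} = 177076469533971037814784000/827240261886336764177 ≈ 2.14e+05.


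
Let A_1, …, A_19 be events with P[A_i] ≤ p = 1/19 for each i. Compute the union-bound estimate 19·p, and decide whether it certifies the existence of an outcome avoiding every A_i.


Union bound: P[∪_{i=1}^{19} A_i] ≤ Σ_i P[A_i] ≤ 19·p = 19·(1/19) = 1.
Numerically: 1 ≈ 1.000000.
Is 1 < 1? NO.
Since the bound 1 is ≥ 1, the union bound is uninformative here; it does NOT by itself certify existence.

19·p = 1 ≈ 1.000000; existence NOT certified by the union bound.


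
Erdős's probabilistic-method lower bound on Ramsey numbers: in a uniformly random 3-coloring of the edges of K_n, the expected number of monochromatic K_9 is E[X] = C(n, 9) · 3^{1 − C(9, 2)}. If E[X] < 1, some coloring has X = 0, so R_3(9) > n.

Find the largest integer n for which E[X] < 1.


We need C(n, 9) · 3^{1 − 36} < 1, i.e. C(n, 9) < 3^{36 − 1} = 50031545098999707.
Check values of n near the boundary:
  n = 296: C(296, 9) = 42513789098994080; 42513789098994080 < 50031545098999707? YES
  n = 297: C(297, 9) = 43842345008337645; 43842345008337645 < 50031545098999707? YES
  n = 298: C(298, 9) = 45207677551849890; 45207677551849890 < 50031545098999707? YES
  n = 299: C(299, 9) = 46610674441390059; 46610674441390059 < 50031545098999707? YES
  n = 300: C(300, 9) = 48052241692154700; 48052241692154700 < 50031545098999707? YES
  n = 301: C(301, 9) = 49533303936090975; 49533303936090975 < 50031545098999707? YES
  n = 302: C(302, 9) = 51054804739588650; 51054804739588650 < 50031545098999707? NO
  n = 303: C(303, 9) = 52617706925494425; 52617706925494425 < 50031545098999707? NO
The largest n with C(n, 9) < 50031545098999707 is n = 301 (where E[X] = 16511101312030325/16677181699666569 ≈ 0.9900). Hence R_3(9) > 301, i.e. R_3(9) ≥ 302.

Largest n = 301; hence R_3(9) > 301.


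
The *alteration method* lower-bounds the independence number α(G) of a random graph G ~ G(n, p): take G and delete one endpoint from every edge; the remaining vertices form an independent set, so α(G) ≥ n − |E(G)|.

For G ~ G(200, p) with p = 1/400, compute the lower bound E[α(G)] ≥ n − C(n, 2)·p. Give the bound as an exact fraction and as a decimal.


E[|E(G)|] = C(200, 2)·p = 19900 · (1/400) = 199/4.
E[α(G)] ≥ n − E[|E(G)|] = 200 − 199/4 = 601/4.
Numerically: ≈ 150.2500.
(This is only a lower bound; the true E[α(G)] may be larger.)

E[α(G)] ≥ 601/4 ≈ 150.2500.


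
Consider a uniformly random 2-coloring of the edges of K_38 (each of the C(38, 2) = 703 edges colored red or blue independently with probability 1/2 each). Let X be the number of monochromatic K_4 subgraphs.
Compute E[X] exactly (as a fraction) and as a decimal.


Let X = Σ_S X_S over the C(38, 4) = 73815 subsets S of size 4, where X_S = 1 if the K_4 on S is monochromatic.
For a fixed S, the K_4 on S has C(4, 2) = 6 edges. P[all 6 edges red] = (1/2)^6, and likewise for blue, so P[monochromatic] = 2·(1/2)^6 = 2^{1 − 6} = 1/32.
By linearity: E[X] = C(38, 4) · 2^{1 − 6} = 73815 · 1/32 = 73815/32.
Numerically: E[X] ≈ 2306.7188.

E[X] = C(38,4)·2^(1−C(4,2)) = 73815/32 ≈ 2306.7188.


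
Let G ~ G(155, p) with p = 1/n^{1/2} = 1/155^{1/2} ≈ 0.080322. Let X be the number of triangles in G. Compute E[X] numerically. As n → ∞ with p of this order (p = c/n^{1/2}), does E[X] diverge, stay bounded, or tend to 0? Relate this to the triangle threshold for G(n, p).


Number of potential triangles: C(155, 3) = 608685.
Each occurs with probability p³ ≈ (0.080322)³ ≈ 5.1820602e-04.
By linearity: E[X] = C(155, 3)·p³ ≈ 608685 · 5.1820602e-04 ≈ 315.42423.
Since α = 1/2 < 1, p = c/n^{1/2} ≫ 1/n is above the triangle threshold p ~ 1/n. Asymptotically E[X] ~ (c³/6)·n^{3(1−α)} = (1³/6)·n^{1.5} → ∞; triangles are abundant w.h.p.

E[X] ≈ 315.42423; in regime p = Θ(1/n^{1/2}) E[X] diverges (above the triangle threshold p ~ 1/n).


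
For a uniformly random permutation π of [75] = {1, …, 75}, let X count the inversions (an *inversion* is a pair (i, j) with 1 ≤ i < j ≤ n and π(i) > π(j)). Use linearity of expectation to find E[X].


Write X = Σ X_I over the C(75, 2) = 2775 pairs i < j, with X_I the indicator of one inversion.
There are 2775 indicators.
For each fixed pair i < j, the values π(i) and π(j) are two distinct elements of {1, …, 75} in uniformly random order; by symmetry P[π(i) > π(j)] = 1/2.
By linearity: E[X] = 2775 · (1/2) = C(75, 2) · (1/2) = 2775/2 = 2775/2 ≈ 1387.500.

E[X] = 2775/2 = 1387.500.


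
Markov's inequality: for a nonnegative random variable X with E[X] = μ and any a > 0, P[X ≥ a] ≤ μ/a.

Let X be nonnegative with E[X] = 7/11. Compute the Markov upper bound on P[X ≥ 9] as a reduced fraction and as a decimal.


μ = E[X] = 7/11, a = 9.
Markov: P[X ≥ 9] ≤ μ/a = (7/11)/9 = 7/99.
Numerically: ≈ 0.071.
(Since a = 9 > μ = 0.636, the bound 7/99 is < 1 and informative.)

P[X ≥ 9] ≤ 7/99 ≈ 0.071.


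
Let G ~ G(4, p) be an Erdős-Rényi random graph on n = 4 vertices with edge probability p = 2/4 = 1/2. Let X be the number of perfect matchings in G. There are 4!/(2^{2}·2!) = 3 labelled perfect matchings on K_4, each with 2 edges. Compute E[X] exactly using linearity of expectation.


K_4 has 4!/(2^{2}·2!) = 3 labelled perfect matchings.
For each such perfect matching H, let X_H = 1 if all 2 edges of H are present in G. Then P[X_H = 1] = p^{2} = (1/2)^{2} = 1/4.
Summing the indicators: E[X] = Σ_H E[X_H] = 3 · p^{2} = 3 · 1/4 = 3/4.
Numerically: E[X] ≈ 0.75.

E[X] = 3 · (1/2)^{2} = 3/4 ≈ 0.75.


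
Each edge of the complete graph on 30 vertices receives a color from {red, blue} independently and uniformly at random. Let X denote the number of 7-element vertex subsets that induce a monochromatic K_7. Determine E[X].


Let X = Σ_S X_S over the C(30, 7) = 2035800 subsets S of size 7, where X_S = 1 if the K_7 on S is monochromatic.
For a fixed S, the K_7 on S has C(7, 2) = 21 edges. P[all 21 edges red] = (1/2)^21, and likewise for blue, so P[monochromatic] = 2·(1/2)^21 = 2^{1 − 21} = 1/1048576.
Summing: E[X] = C(30, 7) · 2^{1 − 21} = 2035800 · 1/1048576 = 254475/131072.
Numerically: E[X] ≈ 1.941490.

E[X] = C(30,7)·2^(1−C(7,2)) = 254475/131072 ≈ 1.941490.


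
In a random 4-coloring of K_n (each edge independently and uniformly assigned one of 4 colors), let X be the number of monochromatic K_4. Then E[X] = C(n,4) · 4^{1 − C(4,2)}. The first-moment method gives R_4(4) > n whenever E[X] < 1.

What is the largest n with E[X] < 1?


We need C(n, 4) · 4^{1 − 6} < 1, i.e. C(n, 4) < 4^{6 − 1} = 1024.
Check values of n near the boundary:
  n = 8: C(8, 4) = 70; 70 < 1024? YES
  n = 9: C(9, 4) = 126; 126 < 1024? YES
  n = 10: C(10, 4) = 210; 210 < 1024? YES
  n = 11: C(11, 4) = 330; 330 < 1024? YES
  n = 12: C(12, 4) = 495; 495 < 1024? YES
  n = 13: C(13, 4) = 715; 715 < 1024? YES
  n = 14: C(14, 4) = 1001; 1001 < 1024? YES
  n = 15: C(15, 4) = 1365; 1365 < 1024? NO
The largest n with C(n, 4) < 1024 is n = 14 (where E[X] = 1001/1024 ≈ 0.9775). Hence R_4(4) > 14, i.e. R_4(4) ≥ 15.

Largest n = 14; hence R_4(4) > 14.


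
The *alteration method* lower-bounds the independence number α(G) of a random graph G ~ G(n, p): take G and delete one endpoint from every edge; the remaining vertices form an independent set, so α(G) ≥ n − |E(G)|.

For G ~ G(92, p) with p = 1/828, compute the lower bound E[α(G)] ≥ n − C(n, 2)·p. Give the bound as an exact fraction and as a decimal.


E[|E(G)|] = C(92, 2)·p = 4186 · (1/828) = 91/18.
E[α(G)] ≥ n − E[|E(G)|] = 92 − 91/18 = 1565/18.
Numerically: ≈ 86.94444.
(This is only a lower bound; the true E[α(G)] may be larger.)

E[α(G)] ≥ 1565/18 ≈ 86.94444.


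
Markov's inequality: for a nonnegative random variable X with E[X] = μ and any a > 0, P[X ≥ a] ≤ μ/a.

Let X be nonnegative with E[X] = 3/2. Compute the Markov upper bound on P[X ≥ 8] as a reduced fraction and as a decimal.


μ = E[X] = 3/2, a = 8.
Markov: P[X ≥ 8] ≤ μ/a = (3/2)/8 = 3/16.
Numerically: ≈ 0.18750.
(Since a = 8 > μ = 1.50000, the bound 3/16 is < 1 and informative.)

P[X ≥ 8] ≤ 3/16 ≈ 0.18750.


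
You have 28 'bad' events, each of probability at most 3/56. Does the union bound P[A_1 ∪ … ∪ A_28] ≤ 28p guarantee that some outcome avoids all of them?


Union bound: P[∪_{i=1}^{28} A_i] ≤ Σ_i P[A_i] ≤ 28·p = 28·(3/56) = 3/2.
Numerically: 3/2 ≈ 1.500.
Is 3/2 < 1? NO.
Since the bound 3/2 is ≥ 1, the union bound is uninformative here; it does NOT by itself certify existence.

28·p = 3/2 ≈ 1.500; existence NOT certified by the union bound.


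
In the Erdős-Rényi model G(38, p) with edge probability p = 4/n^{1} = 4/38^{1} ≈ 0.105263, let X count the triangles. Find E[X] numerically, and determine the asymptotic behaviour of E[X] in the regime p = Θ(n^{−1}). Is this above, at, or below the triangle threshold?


Number of potential triangles: C(38, 3) = 8436.
Each occurs with probability p³ ≈ (0.105263)³ ≈ 1.16635078e-03.
By linearity: E[X] = C(38, 3)·p³ ≈ 8436 · 1.16635078e-03 ≈ 9.839335.
Here α = 1, so p = 4/n is exactly at the triangle threshold p ~ 1/n. Asymptotically E[X] → c³/6 = 4³/6 = 32/3 ≈ 10.666667, a bounded constant. In this regime the triangle count is asymptotically Poisson(c³/6).

E[X] ≈ 9.839335; in regime p = Θ(1/n^{1}) E[X] stays bounded (at the triangle threshold p ~ 1/n).


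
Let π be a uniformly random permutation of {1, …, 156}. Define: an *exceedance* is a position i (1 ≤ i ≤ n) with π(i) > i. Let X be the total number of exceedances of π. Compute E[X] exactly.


Write X = Σ_{i=1}^{156} X_i, where X_i = 1_{π(i) > i}.
For each fixed i, π(i) is uniform over {1, …, 156} (marginal of a uniform permutation), so P[π(i) > i] = (n − i)/n. Summing: Σ_{i=1}^{156} (n − i)/n = (0 + 1 + … + 155)/156 = 156(156 − 1)/(2·156) = (156 − 1)/2.
Hence E[X] = Σ_{i=1}^{156} (156 − i)/156 = 155/2 ≈ 77.500000.

E[X] = 155/2 = 77.500000.


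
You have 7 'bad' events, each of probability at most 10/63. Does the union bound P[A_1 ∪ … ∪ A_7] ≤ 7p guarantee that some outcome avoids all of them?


Union bound: P[∪_{i=1}^{7} A_i] ≤ Σ_i P[A_i] ≤ 7·p = 7·(10/63) = 10/9.
Numerically: 10/9 ≈ 1.1111111.
Is 10/9 < 1? NO.
Since the bound 10/9 is ≥ 1, the union bound is uninformative here; it does NOT by itself certify existence.

7·p = 10/9 ≈ 1.1111111; existence NOT certified by the union bound.


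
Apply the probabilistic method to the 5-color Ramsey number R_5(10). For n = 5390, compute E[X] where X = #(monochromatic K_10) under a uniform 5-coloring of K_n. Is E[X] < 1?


E[X] = C(5390, 10) · 5^{1 − 45} = 5655833965919099070255434039753 · 5^{−44} = 5655833965919099070255434039753/5684341886080801486968994140625.
As a reduced fraction: E[X] = 5655833965919099070255434039753/5684341886080801486968994140625 ≈ 0.9950.
Is E[X] < 1? YES.
Since E[X] < 1, there exists a 5-coloring of K_{5390} with no monochromatic K_10; hence R_5(10) > 5390.

E[X] = 5655833965919099070255434039753/5684341886080801486968994140625 ≈ 0.9950; E[X] < 1, so R_5(10) > 5390.


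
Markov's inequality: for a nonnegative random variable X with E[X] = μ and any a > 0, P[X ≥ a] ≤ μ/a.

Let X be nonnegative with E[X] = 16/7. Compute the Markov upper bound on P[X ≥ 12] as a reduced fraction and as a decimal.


μ = E[X] = 16/7, a = 12.
Markov: P[X ≥ 12] ≤ μ/a = (16/7)/12 = 4/21.
Numerically: ≈ 0.190476.
(Since a = 12 > μ = 2.285714, the bound 4/21 is < 1 and informative.)

P[X ≥ 12] ≤ 4/21 ≈ 0.190476.


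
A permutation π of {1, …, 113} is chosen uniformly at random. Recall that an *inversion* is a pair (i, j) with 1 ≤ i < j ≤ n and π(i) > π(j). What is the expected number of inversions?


Write X = Σ X_I over the C(113, 2) = 6328 pairs i < j, with X_I the indicator of one inversion.
There are 6328 indicators.
For each fixed pair i < j, the values π(i) and π(j) are two distinct elements of {1, …, 113} in uniformly random order; by symmetry P[π(i) > π(j)] = 1/2.
By linearity: E[X] = 6328 · (1/2) = C(113, 2) · (1/2) = 6328/2 = 3164 ≈ 3164.000000.

E[X] = 3164 = 3164.000000.


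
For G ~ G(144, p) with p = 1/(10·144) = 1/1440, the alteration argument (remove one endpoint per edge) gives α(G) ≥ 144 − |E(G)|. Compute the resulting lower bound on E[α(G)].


E[|E(G)|] = C(144, 2)·p = 10296 · (1/1440) = 143/20.
E[α(G)] ≥ n − E[|E(G)|] = 144 − 143/20 = 2737/20.
Numerically: ≈ 136.85000.
(This is only a lower bound; the true E[α(G)] may be larger.)

E[α(G)] ≥ 2737/20 ≈ 136.85000.


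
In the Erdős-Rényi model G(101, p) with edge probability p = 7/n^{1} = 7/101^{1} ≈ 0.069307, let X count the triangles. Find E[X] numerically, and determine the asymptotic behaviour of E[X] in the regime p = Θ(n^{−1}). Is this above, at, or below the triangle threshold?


Number of potential triangles: C(101, 3) = 166650.
Each occurs with probability p³ ≈ (0.069307)³ ≈ 3.3291242e-04.
By linearity: E[X] = C(101, 3)·p³ ≈ 166650 · 3.3291242e-04 ≈ 55.47985.
Here α = 1, so p = 7/n is exactly at the triangle threshold p ~ 1/n. Asymptotically E[X] → c³/6 = 7³/6 = 343/6 ≈ 57.16667, a bounded constant. In this regime the triangle count is asymptotically Poisson(c³/6).

E[X] ≈ 55.47985; in regime p = Θ(1/n^{1}) E[X] stays bounded (at the triangle threshold p ~ 1/n).


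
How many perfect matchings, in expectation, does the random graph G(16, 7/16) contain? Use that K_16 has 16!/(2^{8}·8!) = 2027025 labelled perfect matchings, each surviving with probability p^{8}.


K_16 has 16!/(2^{8}·8!) = 2027025 labelled perfect matchings.
For each such perfect matching H, let X_H = 1 if all 8 edges of H are present in G. Then P[X_H = 1] = p^{8} = (7/16)^{8} = 5764801/4294967296.
By linearity of expectation: E[X] = Σ_H E[X_H] = 2027025 · p^{8} = 2027025 · 5764801/4294967296 = 11685395747025/4294967296.
Numerically: E[X] ≈ 2.72e+03.

E[X] = 2027025 · (7/16)^{8} = 11685395747025/4294967296 ≈ 2.72e+03.


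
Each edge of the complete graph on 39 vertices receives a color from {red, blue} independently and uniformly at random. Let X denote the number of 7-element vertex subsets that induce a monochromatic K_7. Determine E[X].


Let X = Σ_S X_S over the C(39, 7) = 15380937 subsets S of size 7, where X_S = 1 if the K_7 on S is monochromatic.
For a fixed S, the K_7 on S has C(7, 2) = 21 edges. P[all 21 edges red] = (1/2)^21, and likewise for blue, so P[monochromatic] = 2·(1/2)^21 = 2^{1 − 21} = 1/1048576.
By linearity: E[X] = C(39, 7) · 2^{1 − 21} = 15380937 · 1/1048576 = 15380937/1048576.
Numerically: E[X] ≈ 14.668.

E[X] = C(39,7)·2^(1−C(7,2)) = 15380937/1048576 ≈ 14.668.


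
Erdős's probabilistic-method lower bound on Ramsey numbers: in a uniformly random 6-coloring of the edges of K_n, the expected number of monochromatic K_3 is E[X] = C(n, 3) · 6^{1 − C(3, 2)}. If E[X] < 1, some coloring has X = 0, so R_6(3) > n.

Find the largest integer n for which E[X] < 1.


We need C(n, 3) · 6^{1 − 3} < 1, i.e. C(n, 3) < 6^{3 − 1} = 36.
Check values of n near the boundary:
  n = 6: C(6, 3) = 20; 20 < 36? YES
  n = 7: C(7, 3) = 35; 35 < 36? YES
  n = 8: C(8, 3) = 56; 56 < 36? NO
  n = 9: C(9, 3) = 84; 84 < 36? NO
  n = 10: C(10, 3) = 120; 120 < 36? NO
The largest n with C(n, 3) < 36 is n = 7 (where E[X] = 35/36 ≈ 0.9722). Hence R_6(3) > 7, i.e. R_6(3) ≥ 8.

Largest n = 7; hence R_6(3) > 7.


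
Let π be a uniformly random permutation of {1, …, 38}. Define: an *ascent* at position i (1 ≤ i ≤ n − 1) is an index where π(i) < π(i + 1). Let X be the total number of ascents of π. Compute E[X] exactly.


Write X = Σ X_I over i = 1, …, 37, with X_I the indicator of one ascent.
There are 37 indicators.
For each fixed i, the pair (π(i), π(i+1)) is a uniformly random ordered pair of distinct values from {1, …, 38}; by symmetry P[π(i) < π(i+1)] = 1/2.
By linearity: E[X] = 37 · (1/2) = (38 − 1) · (1/2) = 37/2 ≈ 18.5000.

E[X] = 37/2 = 18.5000.


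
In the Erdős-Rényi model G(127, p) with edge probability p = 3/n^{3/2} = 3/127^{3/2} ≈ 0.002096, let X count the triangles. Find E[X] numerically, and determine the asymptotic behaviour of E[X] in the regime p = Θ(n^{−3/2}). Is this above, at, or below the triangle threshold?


Number of potential triangles: C(127, 3) = 333375.
Each occurs with probability p³ ≈ (0.002096)³ ≈ 9.209733e-09.
By linearity: E[X] = C(127, 3)·p³ ≈ 333375 · 9.209733e-09 ≈ 0.0031.
Since α = 3/2 > 1, p = c/n^{3/2} = o(1/n) is below the triangle threshold p ~ 1/n. Asymptotically E[X] ~ (c³/6)·n^{3(1−α)} = (3³/6)·n^{-1.5} → 0, so by Markov's inequality G has no triangles w.h.p.

E[X] ≈ 0.0031; in regime p = Θ(1/n^{3/2}) E[X] tends to 0 (below the triangle threshold p ~ 1/n).


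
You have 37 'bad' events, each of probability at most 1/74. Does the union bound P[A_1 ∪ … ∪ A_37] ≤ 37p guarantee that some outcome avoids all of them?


Union bound: P[∪_{i=1}^{37} A_i] ≤ Σ_i P[A_i] ≤ 37·p = 37·(1/74) = 1/2.
Numerically: 1/2 ≈ 0.5000.
Is 1/2 < 1? YES.
Since P[∪ A_i] ≤ 1/2 < 1, the complement has P[∩ A_i^c] ≥ 1 − 1/2 = 1/2 > 0, so some outcome avoids every A_i.

37·p = 1/2 ≈ 0.5000; existence CERTIFIED by the union bound.


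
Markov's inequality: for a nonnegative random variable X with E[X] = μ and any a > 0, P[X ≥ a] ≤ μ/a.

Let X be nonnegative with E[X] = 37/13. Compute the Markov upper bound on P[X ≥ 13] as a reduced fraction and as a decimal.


μ = E[X] = 37/13, a = 13.
Markov: P[X ≥ 13] ≤ μ/a = (37/13)/13 = 37/169.
Numerically: ≈ 0.219.
(Since a = 13 > μ = 2.846, the bound 37/169 is < 1 and informative.)

P[X ≥ 13] ≤ 37/169 ≈ 0.219.


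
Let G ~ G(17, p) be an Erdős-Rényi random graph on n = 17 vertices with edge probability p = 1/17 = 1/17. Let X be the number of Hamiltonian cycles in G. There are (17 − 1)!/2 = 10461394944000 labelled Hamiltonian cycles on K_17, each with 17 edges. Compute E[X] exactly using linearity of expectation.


K_17 has (17 − 1)!/2 = 10461394944000 labelled Hamiltonian cycles.
For each such Hamiltonian cycle H, let X_H = 1 if all 17 edges of H are present in G. Then P[X_H = 1] = p^{17} = (1/17)^{17} = 1/827240261886336764177.
Summing the indicators: E[X] = Σ_H E[X_H] = 10461394944000 · p^{17} = 10461394944000 · 1/827240261886336764177 = 10461394944000/827240261886336764177.
Numerically: E[X] ≈ 1.2646e-08.

E[X] = 10461394944000 · (1/17)^{17} = 10461394944000/827240261886336764177 ≈ 1.2646e-08.


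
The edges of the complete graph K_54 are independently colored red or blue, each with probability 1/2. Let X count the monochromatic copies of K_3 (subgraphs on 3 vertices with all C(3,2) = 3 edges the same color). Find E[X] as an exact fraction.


Let X = Σ_S X_S over the C(54, 3) = 24804 subsets S of size 3, where X_S = 1 if the K_3 on S is monochromatic.
For a fixed S, the K_3 on S has C(3, 2) = 3 edges. P[all 3 edges red] = (1/2)^3, and likewise for blue, so P[monochromatic] = 2·(1/2)^3 = 2^{1 − 3} = 1/4.
By linearity of expectation: E[X] = C(54, 3) · 2^{1 − 3} = 24804 · 1/4 = 6201.
Numerically: E[X] ≈ 6201.000000.

E[X] = C(54,3)·2^(1−C(3,2)) = 6201 ≈ 6201.000000.


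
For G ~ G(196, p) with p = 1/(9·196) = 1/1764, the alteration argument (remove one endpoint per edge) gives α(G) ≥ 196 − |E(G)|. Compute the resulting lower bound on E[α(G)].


E[|E(G)|] = C(196, 2)·p = 19110 · (1/1764) = 65/6.
E[α(G)] ≥ n − E[|E(G)|] = 196 − 65/6 = 1111/6.
Numerically: ≈ 185.166667.
(This is only a lower bound; the true E[α(G)] may be larger.)

E[α(G)] ≥ 1111/6 ≈ 185.166667.


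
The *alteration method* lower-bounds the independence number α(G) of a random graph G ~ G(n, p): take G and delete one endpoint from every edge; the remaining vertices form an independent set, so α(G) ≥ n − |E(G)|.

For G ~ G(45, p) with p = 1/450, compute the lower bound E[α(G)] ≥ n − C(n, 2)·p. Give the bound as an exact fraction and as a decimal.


E[|E(G)|] = C(45, 2)·p = 990 · (1/450) = 11/5.
E[α(G)] ≥ n − E[|E(G)|] = 45 − 11/5 = 214/5.
Numerically: ≈ 42.800.
(This is only a lower bound; the true E[α(G)] may be larger.)

E[α(G)] ≥ 214/5 ≈ 42.800.


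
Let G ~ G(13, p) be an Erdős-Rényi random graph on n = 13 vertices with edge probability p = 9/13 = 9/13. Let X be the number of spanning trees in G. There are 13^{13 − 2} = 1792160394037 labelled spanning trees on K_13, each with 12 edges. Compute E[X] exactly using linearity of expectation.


K_13 has 13^{13 − 2} = 1792160394037 labelled spanning trees.
For each such spanning tree H, let X_H = 1 if all 12 edges of H are present in G. Then P[X_H = 1] = p^{12} = (9/13)^{12} = 282429536481/23298085122481.
By linearity of expectation: E[X] = Σ_H E[X_H] = 1792160394037 · p^{12} = 1792160394037 · 282429536481/23298085122481 = 282429536481/13.
Numerically: E[X] ≈ 2.1725e+10.

E[X] = 1792160394037 · (9/13)^{12} = 282429536481/13 ≈ 2.1725e+10.


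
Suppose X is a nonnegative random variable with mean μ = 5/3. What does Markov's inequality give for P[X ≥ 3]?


μ = E[X] = 5/3, a = 3.
Markov: P[X ≥ 3] ≤ μ/a = (5/3)/3 = 5/9.
Numerically: ≈ 0.556.
(Since a = 3 > μ = 1.667, the bound 5/9 is < 1 and informative.)

P[X ≥ 3] ≤ 5/9 ≈ 0.556.


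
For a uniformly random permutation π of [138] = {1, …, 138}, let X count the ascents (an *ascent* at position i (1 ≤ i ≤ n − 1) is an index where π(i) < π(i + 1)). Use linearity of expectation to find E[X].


Write X = Σ X_I over i = 1, …, 137, with X_I the indicator of one ascent.
There are 137 indicators.
For each fixed i, the pair (π(i), π(i+1)) is a uniformly random ordered pair of distinct values from {1, …, 138}; by symmetry P[π(i) < π(i+1)] = 1/2.
By linearity: E[X] = 137 · (1/2) = (138 − 1) · (1/2) = 137/2 ≈ 68.500.

E[X] = 137/2 = 68.500.


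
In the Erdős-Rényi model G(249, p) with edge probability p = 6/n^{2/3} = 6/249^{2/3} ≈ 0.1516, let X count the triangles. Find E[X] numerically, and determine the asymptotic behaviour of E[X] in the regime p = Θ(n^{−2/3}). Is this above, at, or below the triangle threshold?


Number of potential triangles: C(249, 3) = 2542124.
Each occurs with probability p³ ≈ (0.1516)³ ≈ 3.4838148e-03.
By linearity: E[X] = C(249, 3)·p³ ≈ 2542124 · 3.4838148e-03 ≈ 8856.28916.
Since α = 2/3 < 1, p = c/n^{2/3} ≫ 1/n is above the triangle threshold p ~ 1/n. Asymptotically E[X] ~ (c³/6)·n^{3(1−α)} = (6³/6)·n^{1} → ∞; triangles are abundant w.h.p.

E[X] ≈ 8856.28916; in regime p = Θ(1/n^{2/3}) E[X] diverges (above the triangle threshold p ~ 1/n).


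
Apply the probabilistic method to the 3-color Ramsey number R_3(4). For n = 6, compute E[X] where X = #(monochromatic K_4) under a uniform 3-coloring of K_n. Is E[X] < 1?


E[X] = C(6, 4) · 3^{1 − 6} = 15 · 3^{−5} = 15/243.
As a reduced fraction: E[X] = 5/81 ≈ 0.0617284.
Is E[X] < 1? YES.
Since E[X] < 1, there exists a 3-coloring of K_{6} with no monochromatic K_4; hence R_3(4) > 6.

E[X] = 5/81 ≈ 0.0617284; E[X] < 1, so R_3(4) > 6.


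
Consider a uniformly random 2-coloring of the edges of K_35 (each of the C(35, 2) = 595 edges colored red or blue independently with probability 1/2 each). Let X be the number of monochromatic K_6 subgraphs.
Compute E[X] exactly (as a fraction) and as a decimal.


Let X = Σ_S X_S over the C(35, 6) = 1623160 subsets S of size 6, where X_S = 1 if the K_6 on S is monochromatic.
For a fixed S, the K_6 on S has C(6, 2) = 15 edges. P[all 15 edges red] = (1/2)^15, and likewise for blue, so P[monochromatic] = 2·(1/2)^15 = 2^{1 − 15} = 1/16384.
By linearity of expectation: E[X] = C(35, 6) · 2^{1 − 15} = 1623160 · 1/16384 = 202895/2048.
Numerically: E[X] ≈ 99.0698.

E[X] = C(35,6)·2^(1−C(6,2)) = 202895/2048 ≈ 99.0698.


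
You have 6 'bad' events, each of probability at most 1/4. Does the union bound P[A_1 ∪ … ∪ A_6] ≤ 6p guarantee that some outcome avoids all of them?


Union bound: P[∪_{i=1}^{6} A_i] ≤ Σ_i P[A_i] ≤ 6·p = 6·(1/4) = 3/2.
Numerically: 3/2 ≈ 1.5000000.
Is 3/2 < 1? NO.
Since the bound 3/2 is ≥ 1, the union bound is uninformative here; it does NOT by itself certify existence.

6·p = 3/2 ≈ 1.5000000; existence NOT certified by the union bound.


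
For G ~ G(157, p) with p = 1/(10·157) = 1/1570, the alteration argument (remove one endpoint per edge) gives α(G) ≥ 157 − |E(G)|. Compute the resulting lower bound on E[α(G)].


E[|E(G)|] = C(157, 2)·p = 12246 · (1/1570) = 39/5.
E[α(G)] ≥ n − E[|E(G)|] = 157 − 39/5 = 746/5.
Numerically: ≈ 149.200000.
(This is only a lower bound; the true E[α(G)] may be larger.)

E[α(G)] ≥ 746/5 ≈ 149.200000.


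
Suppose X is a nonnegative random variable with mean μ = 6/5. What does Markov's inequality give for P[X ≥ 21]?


μ = E[X] = 6/5, a = 21.
Markov: P[X ≥ 21] ≤ μ/a = (6/5)/21 = 2/35.
Numerically: ≈ 0.057143.
(Since a = 21 > μ = 1.200000, the bound 2/35 is < 1 and informative.)

P[X ≥ 21] ≤ 2/35 ≈ 0.057143.


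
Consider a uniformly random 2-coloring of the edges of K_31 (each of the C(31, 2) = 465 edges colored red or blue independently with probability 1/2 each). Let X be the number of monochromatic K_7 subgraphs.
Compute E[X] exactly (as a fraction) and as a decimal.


Let X = Σ_S X_S over the C(31, 7) = 2629575 subsets S of size 7, where X_S = 1 if the K_7 on S is monochromatic.
For a fixed S, the K_7 on S has C(7, 2) = 21 edges. P[all 21 edges red] = (1/2)^21, and likewise for blue, so P[monochromatic] = 2·(1/2)^21 = 2^{1 − 21} = 1/1048576.
Summing: E[X] = C(31, 7) · 2^{1 − 21} = 2629575 · 1/1048576 = 2629575/1048576.
Numerically: E[X] ≈ 2.50776.

E[X] = C(31,7)·2^(1−C(7,2)) = 2629575/1048576 ≈ 2.50776.


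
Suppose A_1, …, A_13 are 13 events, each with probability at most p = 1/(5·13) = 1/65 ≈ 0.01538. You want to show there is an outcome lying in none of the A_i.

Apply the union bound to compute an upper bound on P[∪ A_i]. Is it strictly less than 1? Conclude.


Union bound: P[∪_{i=1}^{13} A_i] ≤ Σ_i P[A_i] ≤ 13·p = 13·(1/65) = 1/5.
Numerically: 1/5 ≈ 0.20000.
Is 1/5 < 1? YES.
Since P[∪ A_i] ≤ 1/5 < 1, the complement has P[∩ A_i^c] ≥ 1 − 1/5 = 4/5 > 0, so some outcome avoids every A_i.

13·p = 1/5 ≈ 0.20000; existence CERTIFIED by the union bound.


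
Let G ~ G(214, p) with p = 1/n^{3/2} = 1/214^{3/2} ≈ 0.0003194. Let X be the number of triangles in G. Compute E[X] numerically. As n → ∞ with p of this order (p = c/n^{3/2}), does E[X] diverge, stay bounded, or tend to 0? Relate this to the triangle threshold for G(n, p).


Number of potential triangles: C(214, 3) = 1610564.
Each occurs with probability p³ ≈ (0.0003194)³ ≈ 3.259403e-11.
By linearity: E[X] = C(214, 3)·p³ ≈ 1610564 · 3.259403e-11 ≈ 0.0001.
Since α = 3/2 > 1, p = c/n^{3/2} = o(1/n) is below the triangle threshold p ~ 1/n. Asymptotically E[X] ~ (c³/6)·n^{3(1−α)} = (1³/6)·n^{-1.5} → 0, so by Markov's inequality G has no triangles w.h.p.

E[X] ≈ 0.0001; in regime p = Θ(1/n^{3/2}) E[X] tends to 0 (below the triangle threshold p ~ 1/n).


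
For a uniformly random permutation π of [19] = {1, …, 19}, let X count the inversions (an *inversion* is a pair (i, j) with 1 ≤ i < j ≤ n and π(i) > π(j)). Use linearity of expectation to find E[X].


Write X = Σ X_I over the C(19, 2) = 171 pairs i < j, with X_I the indicator of one inversion.
There are 171 indicators.
For each fixed pair i < j, the values π(i) and π(j) are two distinct elements of {1, …, 19} in uniformly random order; by symmetry P[π(i) > π(j)] = 1/2.
By linearity: E[X] = 171 · (1/2) = C(19, 2) · (1/2) = 171/2 = 171/2 ≈ 85.50000.

E[X] = 171/2 = 85.50000.


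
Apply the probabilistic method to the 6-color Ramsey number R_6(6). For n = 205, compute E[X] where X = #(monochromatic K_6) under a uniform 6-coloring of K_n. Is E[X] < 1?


E[X] = C(205, 6) · 6^{1 − 15} = 95746959700 · 6^{−14} = 95746959700/78364164096.
As a reduced fraction: E[X] = 23936739925/19591041024 ≈ 1.2218.
Is E[X] < 1? NO.
Since E[X] ≥ 1, the first-moment bound is inconclusive at n = 205; it does NOT by itself certify R_6(6) > 205.

E[X] = 23936739925/19591041024 ≈ 1.2218; E[X] ≥ 1; first-moment method inconclusive here.


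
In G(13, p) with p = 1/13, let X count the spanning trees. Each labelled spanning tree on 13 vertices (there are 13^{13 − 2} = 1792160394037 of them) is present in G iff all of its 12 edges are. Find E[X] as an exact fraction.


K_13 has 13^{13 − 2} = 1792160394037 labelled spanning trees.
For each such spanning tree H, let X_H = 1 if all 12 edges of H are present in G. Then P[X_H = 1] = p^{12} = (1/13)^{12} = 1/23298085122481.
By linearity of expectation: E[X] = Σ_H E[X_H] = 1792160394037 · p^{12} = 1792160394037 · 1/23298085122481 = 1/13.
Numerically: E[X] ≈ 0.0769.

E[X] = 1792160394037 · (1/13)^{12} = 1/13 ≈ 0.0769.
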